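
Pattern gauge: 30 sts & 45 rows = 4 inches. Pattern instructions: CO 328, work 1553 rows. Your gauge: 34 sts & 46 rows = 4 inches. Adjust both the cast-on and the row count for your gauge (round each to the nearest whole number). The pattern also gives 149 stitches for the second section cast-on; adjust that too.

Stitches: 328 × 34/30 = 371.73 → 372.
Rows: 1553 × 46/45 = 1587.51 → 1588.
second section cast-on: 149 × 34/30 = 168.87 → 169.

Cast on 372 stitches; work 1588 rows; second section cast-on 169 stitches.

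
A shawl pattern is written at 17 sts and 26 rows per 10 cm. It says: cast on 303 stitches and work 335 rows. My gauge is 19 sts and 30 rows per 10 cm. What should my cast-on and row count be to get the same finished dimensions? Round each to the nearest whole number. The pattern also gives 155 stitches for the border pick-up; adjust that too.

Cast on 339 stitches; work 387 rows; border pick-up 173 stitches.

Stitches: 303 × 19/17 = 338.65 → 339.
Rows: 335 × 30/26 = 386.54 → 387.
border pick-up: 155 × 19/17 = 173.24 → 173.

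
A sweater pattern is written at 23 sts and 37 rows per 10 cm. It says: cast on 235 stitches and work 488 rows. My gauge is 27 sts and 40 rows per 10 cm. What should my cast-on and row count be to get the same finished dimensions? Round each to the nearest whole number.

Stitches: 235 × 27/23 = 275.87 → 276.
Rows: 488 × 40/37 = 527.57 → 528.

Cast on 276 stitches; work 528 rows.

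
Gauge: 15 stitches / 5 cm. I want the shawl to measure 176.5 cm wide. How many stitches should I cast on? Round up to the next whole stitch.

CO 530 sts.

15 stitches / 5 cm = 3 stitches per cm.
176.5 × 3 = 529.50 stitches.
Round up → 530.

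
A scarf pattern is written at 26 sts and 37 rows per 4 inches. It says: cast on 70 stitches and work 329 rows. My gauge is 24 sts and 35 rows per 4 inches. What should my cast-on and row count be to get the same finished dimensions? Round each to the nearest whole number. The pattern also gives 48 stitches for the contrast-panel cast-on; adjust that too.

Cast on 65 stitches; work 311 rows; contrast-panel cast-on 44 stitches.

Stitches: 70 × 24/26 = 64.62 → 65.
Rows: 329 × 35/37 = 311.22 → 311.
contrast-panel cast-on: 48 × 24/26 = 44.31 → 44.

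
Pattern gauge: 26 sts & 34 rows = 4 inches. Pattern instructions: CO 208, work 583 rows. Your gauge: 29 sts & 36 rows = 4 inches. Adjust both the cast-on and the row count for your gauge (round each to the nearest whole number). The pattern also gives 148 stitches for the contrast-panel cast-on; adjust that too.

Stitches: 208 × 29/26 = 232.00 → 232.
Rows: 583 × 36/34 = 617.29 → 617.
contrast-panel cast-on: 148 × 29/26 = 165.08 → 165.

Cast on 232 stitches; work 617 rows; contrast-panel cast-on 165 stitches.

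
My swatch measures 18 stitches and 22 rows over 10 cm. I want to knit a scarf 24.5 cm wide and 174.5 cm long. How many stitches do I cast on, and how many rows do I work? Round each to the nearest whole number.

Stitch gauge = 18/10 = 1.8 sts/cm; 24.5 × 1.8 = 44.10 → 44 sts.
Row gauge = 22/10 = 2.2 rows/cm; 174.5 × 2.2 = 383.90 → 384 rows.

Cast on 44 stitches and work 384 rows.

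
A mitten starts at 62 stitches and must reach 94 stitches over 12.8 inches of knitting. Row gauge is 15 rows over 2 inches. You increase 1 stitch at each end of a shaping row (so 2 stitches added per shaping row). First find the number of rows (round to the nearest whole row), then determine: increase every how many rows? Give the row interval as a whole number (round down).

Rows = 12.8 × 7.5 = 96.0 → 96 rows.
Stitches to add: 32 → 16 shaping rows (at 2 st each).
96 / 16 = 6.00 → every 6 rows.

Increase every 6th row.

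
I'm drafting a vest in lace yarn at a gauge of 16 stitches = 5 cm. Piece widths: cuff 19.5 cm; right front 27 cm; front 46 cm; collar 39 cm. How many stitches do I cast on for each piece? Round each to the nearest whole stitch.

cuff 62; right front 86; front 147; collar 125.

Rate = 16/5 = 3.2 sts per cm.
cuff: 19.5 × 3.2 = 62.40 → 62.
right front: 27 × 3.2 = 86.40 → 86.
front: 46 × 3.2 = 147.20 → 147.
collar: 39 × 3.2 = 124.80 → 125.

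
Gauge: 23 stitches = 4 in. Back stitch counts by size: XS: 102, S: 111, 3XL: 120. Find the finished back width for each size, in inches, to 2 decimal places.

XS 17.74 inches; S 19.30 inches; 3XL 20.87 inches.

23/4 = 5.75 sts per in.
XS: 102 / 5.75 = 17.739 → 17.74 in.
S: 111 / 5.75 = 19.304 → 19.30 in.
3XL: 120 / 5.75 = 20.870 → 20.87 in.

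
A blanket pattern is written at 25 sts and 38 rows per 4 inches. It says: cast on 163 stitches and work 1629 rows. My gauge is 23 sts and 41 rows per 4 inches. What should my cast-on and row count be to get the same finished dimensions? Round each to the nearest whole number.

Stitches: 163 × 23/25 = 149.96 → 150.
Rows: 1629 × 41/38 = 1757.61 → 1758.

Cast on 150 stitches; work 1758 rows.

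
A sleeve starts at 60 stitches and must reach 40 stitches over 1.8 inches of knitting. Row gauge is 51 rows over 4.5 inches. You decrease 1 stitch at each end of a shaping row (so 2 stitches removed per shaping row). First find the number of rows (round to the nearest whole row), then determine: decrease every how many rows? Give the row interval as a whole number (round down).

Rows = 1.8 × 11.333 = 20.4 → 20 rows.
Stitches to remove: 20 → 10 shaping rows (at 2 st each).
20 / 10 = 2.00 → every 2 rows.

Decrease every 2nd row.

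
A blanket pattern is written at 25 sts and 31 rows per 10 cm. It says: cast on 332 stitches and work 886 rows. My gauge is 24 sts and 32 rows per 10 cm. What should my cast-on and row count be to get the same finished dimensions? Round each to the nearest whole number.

Cast on 319 stitches; work 915 rows.

Stitches: 332 × 24/25 = 318.72 → 319.
Rows: 886 × 32/31 = 914.58 → 915.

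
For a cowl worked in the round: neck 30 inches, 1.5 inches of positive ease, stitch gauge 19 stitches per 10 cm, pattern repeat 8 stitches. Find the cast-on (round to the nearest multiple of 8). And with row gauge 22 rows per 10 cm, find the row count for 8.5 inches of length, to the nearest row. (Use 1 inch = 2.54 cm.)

Cast on 152 stitches; work 47 rows.

Finished = 30 + 1.5 = 31.5 inches.
31.5 inches × 2.54 = 80.01 cm.
19/10 = 1.9 sts per cm; 80.01 × 1.9 = 152.02 sts.
Nearest multiple of 8 → 152.
8.5 inches = 21.59 cm; × 2.2 = 47.50 → 47 rows.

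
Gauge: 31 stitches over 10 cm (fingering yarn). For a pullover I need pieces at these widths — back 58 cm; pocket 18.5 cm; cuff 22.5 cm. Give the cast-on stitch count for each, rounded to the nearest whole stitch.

Rate = 31/10 = 3.1 sts per cm.
back: 58 × 3.1 = 179.80 → 180.
pocket: 18.5 × 3.1 = 57.35 → 57.
cuff: 22.5 × 3.1 = 69.75 → 70.

back 180; pocket 57; cuff 70.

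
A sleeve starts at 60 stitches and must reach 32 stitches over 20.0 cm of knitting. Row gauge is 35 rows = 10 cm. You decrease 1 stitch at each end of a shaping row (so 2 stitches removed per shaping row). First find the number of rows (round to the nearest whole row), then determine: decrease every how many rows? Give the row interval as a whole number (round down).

Rows = 20.0 × 3.5 = 70.0 → 70 rows.
Stitches to remove: 28 → 14 shaping rows (at 2 st each).
70 / 14 = 5.00 → every 5 rows.

Decrease every 5th row.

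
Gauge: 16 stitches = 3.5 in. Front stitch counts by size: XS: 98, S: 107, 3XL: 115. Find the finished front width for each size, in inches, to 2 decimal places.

XS 21.44 inches; S 23.41 inches; 3XL 25.16 inches.

16/3.5 = 4.571 sts per in.
XS: 98 / 4.571 = 21.438 → 21.44 in.
S: 107 / 4.571 = 23.406 → 23.41 in.
3XL: 115 / 4.571 = 25.156 → 25.16 in.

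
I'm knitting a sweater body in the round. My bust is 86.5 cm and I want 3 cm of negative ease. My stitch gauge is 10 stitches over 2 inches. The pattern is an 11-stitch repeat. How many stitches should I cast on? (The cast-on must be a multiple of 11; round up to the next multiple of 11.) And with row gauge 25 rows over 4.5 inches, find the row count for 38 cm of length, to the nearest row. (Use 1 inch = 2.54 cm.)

Finished = 86.5 − 3 = 83.5 cm.
83.5 cm × 1/2.54 = 32.87 inches.
10/2 = 5 sts per in; 32.87 × 5 = 164.37 sts.
Next multiple of 11 → 165.
38 cm = 14.96 inches; × 5.556 = 83.11 → 83 rows.

Cast on 165 stitches; work 83 rows.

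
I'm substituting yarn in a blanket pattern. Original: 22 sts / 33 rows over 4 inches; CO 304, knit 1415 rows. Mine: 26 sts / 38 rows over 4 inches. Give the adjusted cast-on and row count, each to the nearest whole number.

Cast on 359 stitches; work 1629 rows.

Stitches: 304 × 26/22 = 359.27 → 359.
Rows: 1415 × 38/33 = 1629.39 → 1629.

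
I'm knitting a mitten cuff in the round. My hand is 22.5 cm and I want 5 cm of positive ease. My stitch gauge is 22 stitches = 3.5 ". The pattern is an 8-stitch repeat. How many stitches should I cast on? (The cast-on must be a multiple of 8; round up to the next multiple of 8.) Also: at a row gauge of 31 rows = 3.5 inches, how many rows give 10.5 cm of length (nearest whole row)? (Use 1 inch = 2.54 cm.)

Cast on 72 stitches; work 37 rows.

Finished = 22.5 + 5 = 27.5 cm.
27.5 cm × 1/2.54 = 10.83 inches.
22/3.5 = 6.286 sts per in; 10.83 × 6.286 = 68.05 sts.
Next multiple of 8 → 72.
10.5 cm = 4.13 inches; × 8.857 = 36.61 → 37 rows.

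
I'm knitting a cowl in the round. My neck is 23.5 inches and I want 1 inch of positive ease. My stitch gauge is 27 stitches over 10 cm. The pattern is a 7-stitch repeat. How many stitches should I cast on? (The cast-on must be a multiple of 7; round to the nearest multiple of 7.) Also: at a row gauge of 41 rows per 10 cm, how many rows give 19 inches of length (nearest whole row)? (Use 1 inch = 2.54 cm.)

Cast on 168 stitches; work 198 rows.

Finished = 23.5 + 1 = 24.5 inches.
24.5 inches × 2.54 = 62.23 cm.
27/10 = 2.7 sts per cm; 62.23 × 2.7 = 168.02 sts.
Nearest multiple of 7 → 168.
19 inches = 48.26 cm; × 4.1 = 197.87 → 198 rows.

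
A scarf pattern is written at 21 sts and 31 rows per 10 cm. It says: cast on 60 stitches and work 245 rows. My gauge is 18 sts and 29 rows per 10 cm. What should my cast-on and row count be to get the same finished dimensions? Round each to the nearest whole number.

Cast on 51 stitches; work 229 rows.

Stitches: 60 × 18/21 = 51.43 → 51.
Rows: 245 × 29/31 = 229.19 → 229.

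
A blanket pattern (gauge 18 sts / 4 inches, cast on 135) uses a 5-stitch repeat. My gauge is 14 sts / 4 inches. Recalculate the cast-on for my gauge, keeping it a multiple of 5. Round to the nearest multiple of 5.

135 × 14 / 18 = 105.00.
Nearest multiple of 5: 105.

Cast on 105 stitches.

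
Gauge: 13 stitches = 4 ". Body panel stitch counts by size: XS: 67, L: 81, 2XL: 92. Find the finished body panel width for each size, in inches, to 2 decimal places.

XS 20.62 inches; L 24.92 inches; 2XL 28.31 inches.

13/4 = 3.25 sts per in.
XS: 67 / 3.25 = 20.615 → 20.62 in.
L: 81 / 3.25 = 24.923 → 24.92 in.
2XL: 92 / 3.25 = 28.308 → 28.31 in.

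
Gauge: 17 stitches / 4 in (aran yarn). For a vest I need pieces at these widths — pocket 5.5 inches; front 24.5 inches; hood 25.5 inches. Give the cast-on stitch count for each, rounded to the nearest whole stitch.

pocket 23; front 104; hood 108.

Rate = 17/4 = 4.25 sts per in.
pocket: 5.5 × 4.25 = 23.38 → 23.
front: 24.5 × 4.25 = 104.12 → 104.
hood: 25.5 × 4.25 = 108.38 → 108.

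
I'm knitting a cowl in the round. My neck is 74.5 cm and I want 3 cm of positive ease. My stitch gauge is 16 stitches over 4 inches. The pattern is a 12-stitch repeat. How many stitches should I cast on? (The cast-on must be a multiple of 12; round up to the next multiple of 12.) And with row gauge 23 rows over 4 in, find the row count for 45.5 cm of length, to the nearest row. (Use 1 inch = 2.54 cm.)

Cast on 132 stitches; work 103 rows.

Finished = 74.5 + 3 = 77.5 cm.
77.5 cm × 1/2.54 = 30.51 inches.
16/4 = 4 sts per in; 30.51 × 4 = 122.05 sts.
Next multiple of 12 → 132.
45.5 cm = 17.91 inches; × 5.75 = 103.00 → 103 rows.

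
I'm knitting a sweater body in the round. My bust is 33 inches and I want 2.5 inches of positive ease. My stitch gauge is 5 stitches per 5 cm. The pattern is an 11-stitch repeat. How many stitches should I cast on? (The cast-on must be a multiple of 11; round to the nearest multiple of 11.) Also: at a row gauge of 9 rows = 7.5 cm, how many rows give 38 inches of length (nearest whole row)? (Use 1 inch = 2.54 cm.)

Cast on 88 stitches; work 116 rows.

Finished = 33 + 2.5 = 35.5 inches.
35.5 inches × 2.54 = 90.17 cm.
5/5 = 1 sts per cm; 90.17 × 1 = 90.17 sts.
Nearest multiple of 11 → 88.
38 inches = 96.52 cm; × 1.2 = 115.82 → 116 rows.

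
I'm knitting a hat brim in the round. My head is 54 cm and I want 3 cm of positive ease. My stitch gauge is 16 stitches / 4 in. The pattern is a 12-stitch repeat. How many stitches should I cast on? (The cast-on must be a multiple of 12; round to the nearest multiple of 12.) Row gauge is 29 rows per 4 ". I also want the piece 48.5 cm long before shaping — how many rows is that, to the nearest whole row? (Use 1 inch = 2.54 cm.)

Cast on 84 stitches; work 138 rows.

Finished = 54 + 3 = 57 cm.
57 cm × 1/2.54 = 22.44 inches.
16/4 = 4 sts per in; 22.44 × 4 = 89.76 sts.
Nearest multiple of 12 → 84.
48.5 cm = 19.09 inches; × 7.25 = 138.44 → 138 rows.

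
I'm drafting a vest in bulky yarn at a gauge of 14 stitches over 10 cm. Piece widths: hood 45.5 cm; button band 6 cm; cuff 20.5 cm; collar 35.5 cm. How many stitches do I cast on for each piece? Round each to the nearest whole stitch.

hood 64; button band 8; cuff 29; collar 50.

Rate = 14/10 = 1.4 sts per cm.
hood: 45.5 × 1.4 = 63.70 → 64.
button band: 6 × 1.4 = 8.40 → 8.
cuff: 20.5 × 1.4 = 28.70 → 29.
collar: 35.5 × 1.4 = 49.70 → 50.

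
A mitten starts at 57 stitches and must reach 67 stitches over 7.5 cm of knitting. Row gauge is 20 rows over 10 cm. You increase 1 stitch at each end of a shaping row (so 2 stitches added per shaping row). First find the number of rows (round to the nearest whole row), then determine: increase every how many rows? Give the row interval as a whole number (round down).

Increase every 3rd row.

Rows = 7.5 × 2 = 15.0 → 15 rows.
Stitches to add: 10 → 5 shaping rows (at 2 st each).
15 / 5 = 3.00 → every 3 rows.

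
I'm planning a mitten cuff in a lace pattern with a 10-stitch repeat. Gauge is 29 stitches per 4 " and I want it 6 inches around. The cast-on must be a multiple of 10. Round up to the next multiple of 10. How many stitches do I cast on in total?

50 stitches.

29 / 4 = 7.25 sts per inch.
6 × 7.25 = 43.50 sts.
Next multiple of 10: 50.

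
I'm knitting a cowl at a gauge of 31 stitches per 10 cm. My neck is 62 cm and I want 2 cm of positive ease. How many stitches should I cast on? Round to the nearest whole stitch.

198 stitches.

Finished = 62 + 2 = 64 cm.
31 / 10 = 3.1 sts per cm.
64.00 × 3.1 = 198.40 sts.
→ 198 sts.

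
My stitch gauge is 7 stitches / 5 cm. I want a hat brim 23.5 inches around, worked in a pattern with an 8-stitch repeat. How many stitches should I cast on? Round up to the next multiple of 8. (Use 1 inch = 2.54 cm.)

CO 88 sts.

23.5 in = 23.5 × 2.54 = 59.69 cm.
7 / 5 = 1.4 sts/cm.
59.69 × 1.4 = 83.57 sts.
→ 88.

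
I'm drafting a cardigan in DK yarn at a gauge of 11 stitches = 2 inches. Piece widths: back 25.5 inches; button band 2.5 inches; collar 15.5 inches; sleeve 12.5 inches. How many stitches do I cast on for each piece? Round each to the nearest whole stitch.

back 140; button band 14; collar 85; sleeve 69.

Rate = 11/2 = 5.5 sts per in.
back: 25.5 × 5.5 = 140.25 → 140.
button band: 2.5 × 5.5 = 13.75 → 14.
collar: 15.5 × 5.5 = 85.25 → 85.
sleeve: 12.5 × 5.5 = 68.75 → 69.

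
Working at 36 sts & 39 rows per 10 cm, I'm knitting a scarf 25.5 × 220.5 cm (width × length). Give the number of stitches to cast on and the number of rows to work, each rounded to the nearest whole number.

Cast on 92 stitches and work 860 rows.

Stitch gauge = 36/10 = 3.6 sts/cm; 25.5 × 3.6 = 91.80 → 92 sts.
Row gauge = 39/10 = 3.9 rows/cm; 220.5 × 3.9 = 859.95 → 860 rows.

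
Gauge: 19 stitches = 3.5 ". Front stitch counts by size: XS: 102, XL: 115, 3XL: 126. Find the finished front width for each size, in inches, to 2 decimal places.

19/3.5 = 5.429 sts per in.
XS: 102 / 5.429 = 18.789 → 18.79 in.
XL: 115 / 5.429 = 21.184 → 21.18 in.
3XL: 126 / 5.429 = 23.211 → 23.21 in.

XS 18.79 inches; XL 21.18 inches; 3XL 23.21 inches.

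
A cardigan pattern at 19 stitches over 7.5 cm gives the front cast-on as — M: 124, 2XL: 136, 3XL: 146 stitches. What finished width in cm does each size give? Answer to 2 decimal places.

M 48.95 cm; 2XL 53.68 cm; 3XL 57.63 cm.

19/7.5 = 2.533 sts per cm.
M: 124 / 2.533 = 48.947 → 48.95 cm.
2XL: 136 / 2.533 = 53.684 → 53.68 cm.
3XL: 146 / 2.533 = 57.632 → 57.63 cm.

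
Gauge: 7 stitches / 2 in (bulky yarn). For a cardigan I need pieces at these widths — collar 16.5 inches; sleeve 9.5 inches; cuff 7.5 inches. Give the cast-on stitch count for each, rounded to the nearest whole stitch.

collar 58; sleeve 33; cuff 26.

Rate = 7/2 = 3.5 sts per in.
collar: 16.5 × 3.5 = 57.75 → 58.
sleeve: 9.5 × 3.5 = 33.25 → 33.
cuff: 7.5 × 3.5 = 26.25 → 26.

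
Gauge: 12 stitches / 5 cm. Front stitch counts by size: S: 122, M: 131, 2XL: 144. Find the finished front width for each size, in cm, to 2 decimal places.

12/5 = 2.4 sts per cm.
S: 122 / 2.4 = 50.833 → 50.83 cm.
M: 131 / 2.4 = 54.583 → 54.58 cm.
2XL: 144 / 2.4 = 60.000 → 60.00 cm.

S 50.83 cm; M 54.58 cm; 2XL 60.00 cm.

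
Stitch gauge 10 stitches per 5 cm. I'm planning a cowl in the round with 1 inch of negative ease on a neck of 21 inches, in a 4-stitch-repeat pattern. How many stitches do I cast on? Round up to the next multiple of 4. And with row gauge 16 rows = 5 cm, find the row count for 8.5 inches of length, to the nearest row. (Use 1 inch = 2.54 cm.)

Cast on 104 stitches; work 69 rows.

Finished = 21 − 1 = 20 inches.
20 inches × 2.54 = 50.80 cm.
10/5 = 2 sts per cm; 50.80 × 2 = 101.60 sts.
Next multiple of 4 → 104.
8.5 inches = 21.59 cm; × 3.2 = 69.09 → 69 rows.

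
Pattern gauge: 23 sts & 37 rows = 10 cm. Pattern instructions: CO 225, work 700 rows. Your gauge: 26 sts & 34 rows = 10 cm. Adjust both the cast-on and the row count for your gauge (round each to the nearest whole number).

Stitches: 225 × 26/23 = 254.35 → 254.
Rows: 700 × 34/37 = 643.24 → 643.

Cast on 254 stitches; work 643 rows.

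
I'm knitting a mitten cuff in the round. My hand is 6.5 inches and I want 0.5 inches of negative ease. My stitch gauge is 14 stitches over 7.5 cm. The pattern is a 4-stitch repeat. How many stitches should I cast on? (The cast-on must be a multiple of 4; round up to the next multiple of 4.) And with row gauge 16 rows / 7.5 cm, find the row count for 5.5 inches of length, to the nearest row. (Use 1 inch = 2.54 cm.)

Finished = 6.5 − 0.5 = 6 inches.
6 inches × 2.54 = 15.24 cm.
14/7.5 = 1.867 sts per cm; 15.24 × 1.867 = 28.45 sts.
Next multiple of 4 → 32.
5.5 inches = 13.97 cm; × 2.133 = 29.80 → 30 rows.

Cast on 32 stitches; work 30 rows.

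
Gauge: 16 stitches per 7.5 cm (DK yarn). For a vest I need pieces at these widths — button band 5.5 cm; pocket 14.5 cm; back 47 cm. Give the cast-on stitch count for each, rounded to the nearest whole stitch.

Rate = 16/7.5 = 2.133 sts per cm.
button band: 5.5 × 2.133 = 11.73 → 12.
pocket: 14.5 × 2.133 = 30.93 → 31.
back: 47 × 2.133 = 100.27 → 100.

button band 12; pocket 31; back 100.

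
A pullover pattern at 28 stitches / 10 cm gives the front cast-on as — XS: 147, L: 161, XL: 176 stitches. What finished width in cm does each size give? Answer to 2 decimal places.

XS 52.50 cm; L 57.50 cm; XL 62.86 cm.

28/10 = 2.8 sts per cm.
XS: 147 / 2.8 = 52.500 → 52.50 cm.
L: 161 / 2.8 = 57.500 → 57.50 cm.
XL: 176 / 2.8 = 62.857 → 62.86 cm.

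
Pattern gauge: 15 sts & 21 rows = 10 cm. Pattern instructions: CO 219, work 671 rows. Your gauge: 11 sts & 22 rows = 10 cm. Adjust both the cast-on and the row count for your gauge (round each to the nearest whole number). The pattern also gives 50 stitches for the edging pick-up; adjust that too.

Cast on 161 stitches; work 703 rows; edging pick-up 37 stitches.

Stitches: 219 × 11/15 = 160.60 → 161.
Rows: 671 × 22/21 = 702.95 → 703.
edging pick-up: 50 × 11/15 = 36.67 → 37.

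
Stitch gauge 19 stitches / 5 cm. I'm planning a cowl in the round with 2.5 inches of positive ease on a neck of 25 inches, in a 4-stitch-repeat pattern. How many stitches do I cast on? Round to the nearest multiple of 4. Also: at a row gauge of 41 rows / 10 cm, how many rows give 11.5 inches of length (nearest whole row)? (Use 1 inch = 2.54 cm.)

Cast on 264 stitches; work 120 rows.

Finished = 25 + 2.5 = 27.5 inches.
27.5 inches × 2.54 = 69.85 cm.
19/5 = 3.8 sts per cm; 69.85 × 3.8 = 265.43 sts.
Nearest multiple of 4 → 264.
11.5 inches = 29.21 cm; × 4.1 = 119.76 → 120 rows.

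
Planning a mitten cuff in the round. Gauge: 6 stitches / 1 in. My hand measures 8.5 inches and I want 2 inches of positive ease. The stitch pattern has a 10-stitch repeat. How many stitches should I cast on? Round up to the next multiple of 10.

Finished = 8.5 + 2 = 10.5 inches.
6 / 1 = 6 sts/in.
10.5 × 6 = 63.00 sts.
Next multiple of 10: 70.

CO 70 sts.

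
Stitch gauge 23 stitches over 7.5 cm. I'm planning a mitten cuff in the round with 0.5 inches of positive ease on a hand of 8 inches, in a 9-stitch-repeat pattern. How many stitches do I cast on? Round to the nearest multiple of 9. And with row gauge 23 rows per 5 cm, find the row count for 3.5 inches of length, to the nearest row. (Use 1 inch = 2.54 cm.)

Finished = 8 + 0.5 = 8.5 inches.
8.5 inches × 2.54 = 21.59 cm.
23/7.5 = 3.067 sts per cm; 21.59 × 3.067 = 66.21 sts.
Nearest multiple of 9 → 63.
3.5 inches = 8.89 cm; × 4.6 = 40.89 → 41 rows.

Cast on 63 stitches; work 41 rows.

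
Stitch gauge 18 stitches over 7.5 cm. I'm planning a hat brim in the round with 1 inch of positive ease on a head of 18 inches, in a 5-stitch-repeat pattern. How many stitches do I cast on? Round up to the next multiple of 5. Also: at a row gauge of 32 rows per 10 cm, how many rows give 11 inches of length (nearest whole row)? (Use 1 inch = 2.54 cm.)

Cast on 120 stitches; work 89 rows.

Finished = 18 + 1 = 19 inches.
19 inches × 2.54 = 48.26 cm.
18/7.5 = 2.4 sts per cm; 48.26 × 2.4 = 115.82 sts.
Next multiple of 5 → 120.
11 inches = 27.94 cm; × 3.2 = 89.41 → 89 rows.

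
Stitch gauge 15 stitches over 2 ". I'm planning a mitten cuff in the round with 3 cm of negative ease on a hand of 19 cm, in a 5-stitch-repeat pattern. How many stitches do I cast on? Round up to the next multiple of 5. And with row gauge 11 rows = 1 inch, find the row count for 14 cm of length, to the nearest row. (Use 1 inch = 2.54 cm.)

Finished = 19 − 3 = 16 cm.
16 cm × 1/2.54 = 6.30 inches.
15/2 = 7.5 sts per in; 6.30 × 7.5 = 47.24 sts.
Next multiple of 5 → 50.
14 cm = 5.51 inches; × 11 = 60.63 → 61 rows.

Cast on 50 stitches; work 61 rows.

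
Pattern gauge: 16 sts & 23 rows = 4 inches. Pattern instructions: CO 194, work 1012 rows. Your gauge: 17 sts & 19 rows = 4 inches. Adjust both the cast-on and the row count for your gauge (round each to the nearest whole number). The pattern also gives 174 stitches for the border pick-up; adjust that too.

Cast on 206 stitches; work 836 rows; border pick-up 185 stitches.

Stitches: 194 × 17/16 = 206.12 → 206.
Rows: 1012 × 19/23 = 836.00 → 836.
border pick-up: 174 × 17/16 = 184.88 → 185.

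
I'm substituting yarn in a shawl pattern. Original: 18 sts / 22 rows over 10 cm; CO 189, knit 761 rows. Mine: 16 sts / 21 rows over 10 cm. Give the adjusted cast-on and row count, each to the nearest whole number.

Stitches: 189 × 16/18 = 168.00 → 168.
Rows: 761 × 21/22 = 726.41 → 726.

Cast on 168 stitches; work 726 rows.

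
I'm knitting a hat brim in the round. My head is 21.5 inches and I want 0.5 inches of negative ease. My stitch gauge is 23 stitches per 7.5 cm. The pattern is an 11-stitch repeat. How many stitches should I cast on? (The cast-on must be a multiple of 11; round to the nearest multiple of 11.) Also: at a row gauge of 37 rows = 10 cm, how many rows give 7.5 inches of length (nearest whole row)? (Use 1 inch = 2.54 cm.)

Finished = 21.5 − 0.5 = 21 inches.
21 inches × 2.54 = 53.34 cm.
23/7.5 = 3.067 sts per cm; 53.34 × 3.067 = 163.58 sts.
Nearest multiple of 11 → 165.
7.5 inches = 19.05 cm; × 3.7 = 70.48 → 70 rows.

Cast on 165 stitches; work 70 rows.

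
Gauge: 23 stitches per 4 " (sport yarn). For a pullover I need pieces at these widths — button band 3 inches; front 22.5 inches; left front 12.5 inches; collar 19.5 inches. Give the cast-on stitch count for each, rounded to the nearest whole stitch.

button band 17; front 129; left front 72; collar 112.

Rate = 23/4 = 5.75 sts per in.
button band: 3 × 5.75 = 17.25 → 17.
front: 22.5 × 5.75 = 129.38 → 129.
left front: 12.5 × 5.75 = 71.88 → 72.
collar: 19.5 × 5.75 = 112.12 → 112.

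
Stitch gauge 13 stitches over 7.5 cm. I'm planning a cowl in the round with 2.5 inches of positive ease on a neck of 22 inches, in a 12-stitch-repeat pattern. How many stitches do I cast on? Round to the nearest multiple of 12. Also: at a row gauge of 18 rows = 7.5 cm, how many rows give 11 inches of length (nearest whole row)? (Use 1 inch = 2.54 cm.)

Cast on 108 stitches; work 67 rows.

Finished = 22 + 2.5 = 24.5 inches.
24.5 inches × 2.54 = 62.23 cm.
13/7.5 = 1.733 sts per cm; 62.23 × 1.733 = 107.87 sts.
Nearest multiple of 12 → 108.
11 inches = 27.94 cm; × 2.4 = 67.06 → 67 rows.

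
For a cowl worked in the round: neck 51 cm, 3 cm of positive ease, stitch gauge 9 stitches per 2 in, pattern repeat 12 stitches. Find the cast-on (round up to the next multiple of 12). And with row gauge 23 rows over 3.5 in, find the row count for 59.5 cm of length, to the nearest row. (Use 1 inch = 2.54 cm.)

Finished = 51 + 3 = 54 cm.
54 cm × 1/2.54 = 21.26 inches.
9/2 = 4.5 sts per in; 21.26 × 4.5 = 95.67 sts.
Next multiple of 12 → 96.
59.5 cm = 23.43 inches; × 6.571 = 153.94 → 154 rows.

Cast on 96 stitches; work 154 rows.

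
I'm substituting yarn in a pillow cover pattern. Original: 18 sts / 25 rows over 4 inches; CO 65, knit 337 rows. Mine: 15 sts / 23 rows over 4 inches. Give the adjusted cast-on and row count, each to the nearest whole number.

Stitches: 65 × 15/18 = 54.17 → 54.
Rows: 337 × 23/25 = 310.04 → 310.

Cast on 54 stitches; work 310 rows.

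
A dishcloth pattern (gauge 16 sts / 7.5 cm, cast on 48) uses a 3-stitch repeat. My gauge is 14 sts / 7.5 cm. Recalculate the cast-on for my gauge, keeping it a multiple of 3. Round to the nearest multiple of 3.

CO 42 sts.

48 × 14 / 16 = 42.00.
Nearest multiple of 3: 42.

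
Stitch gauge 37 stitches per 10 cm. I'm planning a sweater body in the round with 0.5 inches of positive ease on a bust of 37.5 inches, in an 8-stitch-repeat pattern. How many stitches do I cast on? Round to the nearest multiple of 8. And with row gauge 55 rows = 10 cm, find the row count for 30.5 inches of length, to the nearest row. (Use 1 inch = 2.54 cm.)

Finished = 37.5 + 0.5 = 38 inches.
38 inches × 2.54 = 96.52 cm.
37/10 = 3.7 sts per cm; 96.52 × 3.7 = 357.12 sts.
Nearest multiple of 8 → 360.
30.5 inches = 77.47 cm; × 5.5 = 426.08 → 426 rows.

Cast on 360 stitches; work 426 rows.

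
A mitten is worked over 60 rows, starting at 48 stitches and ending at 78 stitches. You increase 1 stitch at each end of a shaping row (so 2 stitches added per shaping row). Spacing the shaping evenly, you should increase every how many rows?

Increase every 4th row.

Stitches to add: |78 − 48| = 30.
Shaping rows needed: 30 / 2 = 15.
60 rows / 15 = every 4 rows.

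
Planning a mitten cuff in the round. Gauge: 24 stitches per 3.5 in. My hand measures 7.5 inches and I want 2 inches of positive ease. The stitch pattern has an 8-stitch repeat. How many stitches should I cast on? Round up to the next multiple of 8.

CO 72 sts.

Finished = 7.5 + 2 = 9.5 inches.
24 / 3.5 = 6.857 sts/in.
9.5 × 6.857 = 65.14 sts.
Next multiple of 8: 72.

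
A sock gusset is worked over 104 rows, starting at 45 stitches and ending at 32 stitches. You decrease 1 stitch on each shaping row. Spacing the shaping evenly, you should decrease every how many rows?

Decrease every 8th row.

Stitches to remove: |32 − 45| = 13.
Shaping rows needed: 13 / 1 = 13.
104 rows / 13 = every 8 rows.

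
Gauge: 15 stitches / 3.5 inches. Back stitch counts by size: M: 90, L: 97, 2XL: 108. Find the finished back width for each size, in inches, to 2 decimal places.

15/3.5 = 4.286 sts per in.
M: 90 / 4.286 = 21.000 → 21.00 in.
L: 97 / 4.286 = 22.633 → 22.63 in.
2XL: 108 / 4.286 = 25.200 → 25.20 in.

M 21.00 inches; L 22.63 inches; 2XL 25.20 inches.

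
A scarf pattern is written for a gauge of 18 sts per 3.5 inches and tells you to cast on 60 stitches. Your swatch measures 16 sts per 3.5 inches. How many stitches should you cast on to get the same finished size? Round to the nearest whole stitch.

Scale factor = 16 / 18 = 0.889.
60 × 16 / 18 = 53.33 sts.
→ 53 sts.

CO 53 sts.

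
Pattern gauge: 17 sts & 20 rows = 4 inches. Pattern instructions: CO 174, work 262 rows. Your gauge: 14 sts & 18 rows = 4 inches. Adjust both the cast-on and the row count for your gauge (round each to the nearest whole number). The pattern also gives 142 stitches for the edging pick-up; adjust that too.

Stitches: 174 × 14/17 = 143.29 → 143.
Rows: 262 × 18/20 = 235.80 → 236.
edging pick-up: 142 × 14/17 = 116.94 → 117.

Cast on 143 stitches; work 236 rows; edging pick-up 117 stitches.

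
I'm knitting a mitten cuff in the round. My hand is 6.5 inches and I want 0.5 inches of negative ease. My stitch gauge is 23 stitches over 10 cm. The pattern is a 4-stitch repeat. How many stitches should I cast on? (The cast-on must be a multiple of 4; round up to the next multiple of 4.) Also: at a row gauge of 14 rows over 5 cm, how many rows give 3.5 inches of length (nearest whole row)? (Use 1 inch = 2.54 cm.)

Cast on 36 stitches; work 25 rows.

Finished = 6.5 − 0.5 = 6 inches.
6 inches × 2.54 = 15.24 cm.
23/10 = 2.3 sts per cm; 15.24 × 2.3 = 35.05 sts.
Next multiple of 4 → 36.
3.5 inches = 8.89 cm; × 2.8 = 24.89 → 25 rows.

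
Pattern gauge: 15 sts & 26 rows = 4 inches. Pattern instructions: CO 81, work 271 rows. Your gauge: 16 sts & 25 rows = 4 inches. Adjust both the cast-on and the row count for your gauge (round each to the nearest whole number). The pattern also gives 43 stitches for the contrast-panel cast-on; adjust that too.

Stitches: 81 × 16/15 = 86.40 → 86.
Rows: 271 × 25/26 = 260.58 → 261.
contrast-panel cast-on: 43 × 16/15 = 45.87 → 46.

Cast on 86 stitches; work 261 rows; contrast-panel cast-on 46 stitches.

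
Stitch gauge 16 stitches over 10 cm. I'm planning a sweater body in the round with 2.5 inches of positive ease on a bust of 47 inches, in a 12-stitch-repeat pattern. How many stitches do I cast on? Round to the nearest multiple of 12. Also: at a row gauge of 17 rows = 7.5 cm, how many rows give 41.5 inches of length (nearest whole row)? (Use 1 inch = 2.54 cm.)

Cast on 204 stitches; work 239 rows.

Finished = 47 + 2.5 = 49.5 inches.
49.5 inches × 2.54 = 125.73 cm.
16/10 = 1.6 sts per cm; 125.73 × 1.6 = 201.17 sts.
Nearest multiple of 12 → 204.
41.5 inches = 105.41 cm; × 2.267 = 238.93 → 239 rows.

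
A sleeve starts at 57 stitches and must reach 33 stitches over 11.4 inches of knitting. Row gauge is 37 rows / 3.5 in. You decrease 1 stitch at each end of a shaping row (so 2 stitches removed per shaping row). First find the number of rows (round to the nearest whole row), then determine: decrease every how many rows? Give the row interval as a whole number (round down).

Rows = 11.4 × 10.571 = 120.5 → 121 rows.
Stitches to remove: 24 → 12 shaping rows (at 2 st each).
121 / 12 = 10.08 → every 10 rows.

Decrease every 10th row.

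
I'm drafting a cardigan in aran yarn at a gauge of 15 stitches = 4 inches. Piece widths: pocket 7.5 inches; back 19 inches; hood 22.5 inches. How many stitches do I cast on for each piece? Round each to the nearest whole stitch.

pocket 28; back 71; hood 84.

Rate = 15/4 = 3.75 sts per in.
pocket: 7.5 × 3.75 = 28.12 → 28.
back: 19 × 3.75 = 71.25 → 71.
hood: 22.5 × 3.75 = 84.38 → 84.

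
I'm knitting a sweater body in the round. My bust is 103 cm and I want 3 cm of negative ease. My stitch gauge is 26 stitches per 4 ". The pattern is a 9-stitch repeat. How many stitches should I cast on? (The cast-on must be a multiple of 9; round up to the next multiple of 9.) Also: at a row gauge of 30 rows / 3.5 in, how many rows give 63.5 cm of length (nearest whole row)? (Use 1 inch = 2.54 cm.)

Cast on 261 stitches; work 214 rows.

Finished = 103 − 3 = 100 cm.
100 cm × 1/2.54 = 39.37 inches.
26/4 = 6.5 sts per in; 39.37 × 6.5 = 255.91 sts.
Next multiple of 9 → 261.
63.5 cm = 25.00 inches; × 8.571 = 214.29 → 214 rows.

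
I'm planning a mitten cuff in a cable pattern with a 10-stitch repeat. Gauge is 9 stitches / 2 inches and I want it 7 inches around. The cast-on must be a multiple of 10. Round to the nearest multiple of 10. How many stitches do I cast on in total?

9 / 2 = 4.5 sts per inch.
7 × 4.5 = 31.50 sts.
Nearest multiple of 10: 30.

30 stitches.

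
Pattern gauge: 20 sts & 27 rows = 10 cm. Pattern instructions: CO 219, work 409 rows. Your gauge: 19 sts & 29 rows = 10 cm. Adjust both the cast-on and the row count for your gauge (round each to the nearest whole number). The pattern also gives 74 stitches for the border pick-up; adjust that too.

Stitches: 219 × 19/20 = 208.05 → 208.
Rows: 409 × 29/27 = 439.30 → 439.
border pick-up: 74 × 19/20 = 70.30 → 70.

Cast on 208 stitches; work 439 rows; border pick-up 70 stitches.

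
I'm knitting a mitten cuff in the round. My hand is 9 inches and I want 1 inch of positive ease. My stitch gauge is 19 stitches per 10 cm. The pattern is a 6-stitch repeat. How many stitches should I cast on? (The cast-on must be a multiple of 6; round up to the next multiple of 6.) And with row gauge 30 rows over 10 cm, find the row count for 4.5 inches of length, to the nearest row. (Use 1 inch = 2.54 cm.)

Finished = 9 + 1 = 10 inches.
10 inches × 2.54 = 25.40 cm.
19/10 = 1.9 sts per cm; 25.40 × 1.9 = 48.26 sts.
Next multiple of 6 → 54.
4.5 inches = 11.43 cm; × 3 = 34.29 → 34 rows.

Cast on 54 stitches; work 34 rows.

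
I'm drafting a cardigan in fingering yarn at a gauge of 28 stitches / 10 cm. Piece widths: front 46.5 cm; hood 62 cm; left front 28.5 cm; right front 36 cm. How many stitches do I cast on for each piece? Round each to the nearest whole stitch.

Rate = 28/10 = 2.8 sts per cm.
front: 46.5 × 2.8 = 130.20 → 130.
hood: 62 × 2.8 = 173.60 → 174.
left front: 28.5 × 2.8 = 79.80 → 80.
right front: 36 × 2.8 = 100.80 → 101.

front 130; hood 174; left front 80; right front 101.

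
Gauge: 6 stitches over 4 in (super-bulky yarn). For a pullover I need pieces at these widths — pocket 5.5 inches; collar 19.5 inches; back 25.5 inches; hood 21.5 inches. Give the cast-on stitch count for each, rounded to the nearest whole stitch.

pocket 8; collar 29; back 38; hood 32.

Rate = 6/4 = 1.5 sts per in.
pocket: 5.5 × 1.5 = 8.25 → 8.
collar: 19.5 × 1.5 = 29.25 → 29.
back: 25.5 × 1.5 = 38.25 → 38.
hood: 21.5 × 1.5 = 32.25 → 32.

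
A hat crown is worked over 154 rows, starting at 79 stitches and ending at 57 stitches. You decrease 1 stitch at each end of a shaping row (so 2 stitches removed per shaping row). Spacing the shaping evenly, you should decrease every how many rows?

Stitches to remove: |57 − 79| = 22.
Shaping rows needed: 22 / 2 = 11.
154 rows / 11 = every 14 rows.

Decrease every 14th row.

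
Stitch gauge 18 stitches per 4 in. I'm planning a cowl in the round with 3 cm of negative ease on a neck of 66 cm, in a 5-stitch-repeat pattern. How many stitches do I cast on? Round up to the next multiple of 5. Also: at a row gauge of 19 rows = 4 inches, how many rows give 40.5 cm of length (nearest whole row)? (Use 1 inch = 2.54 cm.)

Cast on 115 stitches; work 76 rows.

Finished = 66 − 3 = 63 cm.
63 cm × 1/2.54 = 24.80 inches.
18/4 = 4.5 sts per in; 24.80 × 4.5 = 111.61 sts.
Next multiple of 5 → 115.
40.5 cm = 15.94 inches; × 4.75 = 75.74 → 76 rows.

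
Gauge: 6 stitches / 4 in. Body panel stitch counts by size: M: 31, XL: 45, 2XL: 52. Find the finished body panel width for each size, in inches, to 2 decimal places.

M 20.67 inches; XL 30.00 inches; 2XL 34.67 inches.

6/4 = 1.5 sts per in.
M: 31 / 1.5 = 20.667 → 20.67 in.
XL: 45 / 1.5 = 30.000 → 30.00 in.
2XL: 52 / 1.5 = 34.667 → 34.67 in.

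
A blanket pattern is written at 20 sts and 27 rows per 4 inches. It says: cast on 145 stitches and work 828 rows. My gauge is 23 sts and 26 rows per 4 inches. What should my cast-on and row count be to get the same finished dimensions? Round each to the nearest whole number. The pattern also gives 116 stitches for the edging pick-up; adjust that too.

Stitches: 145 × 23/20 = 166.75 → 167.
Rows: 828 × 26/27 = 797.33 → 797.
edging pick-up: 116 × 23/20 = 133.40 → 133.

Cast on 167 stitches; work 797 rows; edging pick-up 133 stitches.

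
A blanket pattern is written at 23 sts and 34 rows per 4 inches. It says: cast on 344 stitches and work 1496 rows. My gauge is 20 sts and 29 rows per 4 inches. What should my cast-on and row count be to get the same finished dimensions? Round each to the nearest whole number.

Stitches: 344 × 20/23 = 299.13 → 299.
Rows: 1496 × 29/34 = 1276.00 → 1276.

Cast on 299 stitches; work 1276 rows.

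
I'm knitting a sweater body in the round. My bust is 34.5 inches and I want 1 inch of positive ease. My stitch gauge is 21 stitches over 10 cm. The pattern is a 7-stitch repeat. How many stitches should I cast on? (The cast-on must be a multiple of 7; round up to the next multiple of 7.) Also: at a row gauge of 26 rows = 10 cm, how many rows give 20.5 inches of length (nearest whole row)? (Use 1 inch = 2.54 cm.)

Cast on 196 stitches; work 135 rows.

Finished = 34.5 + 1 = 35.5 inches.
35.5 inches × 2.54 = 90.17 cm.
21/10 = 2.1 sts per cm; 90.17 × 2.1 = 189.36 sts.
Next multiple of 7 → 196.
20.5 inches = 52.07 cm; × 2.6 = 135.38 → 135 rows.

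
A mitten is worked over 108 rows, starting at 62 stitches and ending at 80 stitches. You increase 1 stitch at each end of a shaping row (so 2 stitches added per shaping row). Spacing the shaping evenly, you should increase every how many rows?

Increase every 12th row.

Stitches to add: |80 − 62| = 18.
Shaping rows needed: 18 / 2 = 9.
108 rows / 9 = every 12 rows.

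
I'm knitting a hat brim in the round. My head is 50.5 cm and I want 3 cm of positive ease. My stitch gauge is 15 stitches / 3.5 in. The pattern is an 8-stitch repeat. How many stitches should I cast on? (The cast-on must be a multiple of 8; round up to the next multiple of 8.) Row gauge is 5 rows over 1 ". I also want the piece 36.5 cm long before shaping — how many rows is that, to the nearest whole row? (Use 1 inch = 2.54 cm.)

Finished = 50.5 + 3 = 53.5 cm.
53.5 cm × 1/2.54 = 21.06 inches.
15/3.5 = 4.286 sts per in; 21.06 × 4.286 = 90.27 sts.
Next multiple of 8 → 96.
36.5 cm = 14.37 inches; × 5 = 71.85 → 72 rows.

Cast on 96 stitches; work 72 rows.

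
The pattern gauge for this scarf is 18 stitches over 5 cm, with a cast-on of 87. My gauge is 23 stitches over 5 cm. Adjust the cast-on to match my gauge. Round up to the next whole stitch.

112 stitches.

Scale factor = 23 / 18 = 1.278.
87 × 23 / 18 = 111.17 sts.
→ 112 sts.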